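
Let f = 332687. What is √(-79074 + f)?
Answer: √253613 ≈ 503.60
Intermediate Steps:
√(-79074 + f) = √(-79074 + 332687) = √253613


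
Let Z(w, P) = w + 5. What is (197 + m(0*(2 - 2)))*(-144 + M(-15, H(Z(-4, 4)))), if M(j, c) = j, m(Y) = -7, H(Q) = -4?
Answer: -30210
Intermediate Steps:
Z(w, P) = 5 + w
(197 + m(0*(2 - 2)))*(-144 + M(-15, H(Z(-4, 4)))) = (197 - 7)*(-144 - 15) = 190*(-159) = -30210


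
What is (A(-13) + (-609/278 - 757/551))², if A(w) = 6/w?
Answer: 64274421539689/3965331446596 ≈ 16.209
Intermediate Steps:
(A(-13) + (-609/278 - 757/551))² = (6/(-13) + (-609/278 - 757/551))² = (6*(-1/13) + (-609*1/278 - 757*1/551))² = (-6/13 + (-609/278 - 757/551))² = (-6/13 - 546005/153178)² = (-8017133/1991314)² = 64274421539689/3965331446596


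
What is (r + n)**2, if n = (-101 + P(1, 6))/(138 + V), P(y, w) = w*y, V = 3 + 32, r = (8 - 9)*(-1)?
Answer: 6084/29929 ≈ 0.20328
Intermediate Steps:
r = 1 (r = -1*(-1) = 1)
V = 35
n = -95/173 (n = (-101 + 6*1)/(138 + 35) = (-101 + 6)/173 = -95*1/173 = -95/173 ≈ -0.54913)
(r + n)**2 = (1 - 95/173)**2 = (78/173)**2 = 6084/29929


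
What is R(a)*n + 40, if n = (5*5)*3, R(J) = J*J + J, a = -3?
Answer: 490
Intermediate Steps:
R(J) = J + J**2 (R(J) = J**2 + J = J + J**2)
n = 75 (n = 25*3 = 75)
R(a)*n + 40 = -3*(1 - 3)*75 + 40 = -3*(-2)*75 + 40 = 6*75 + 40 = 450 + 40 = 490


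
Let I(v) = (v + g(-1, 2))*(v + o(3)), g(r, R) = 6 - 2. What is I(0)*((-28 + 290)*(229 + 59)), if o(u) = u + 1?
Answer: 1207296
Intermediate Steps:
o(u) = 1 + u
g(r, R) = 4
I(v) = (4 + v)² (I(v) = (v + 4)*(v + (1 + 3)) = (4 + v)*(v + 4) = (4 + v)*(4 + v) = (4 + v)²)
I(0)*((-28 + 290)*(229 + 59)) = (16 + 0² + 8*0)*((-28 + 290)*(229 + 59)) = (16 + 0 + 0)*(262*288) = 16*75456 = 1207296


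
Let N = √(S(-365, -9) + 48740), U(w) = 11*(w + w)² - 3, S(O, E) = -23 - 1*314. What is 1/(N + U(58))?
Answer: 148013/21907799766 - √48403/21907799766 ≈ 6.7461e-6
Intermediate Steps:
S(O, E) = -337 (S(O, E) = -23 - 314 = -337)
U(w) = -3 + 44*w² (U(w) = 11*(2*w)² - 3 = 11*(4*w²) - 3 = 44*w² - 3 = -3 + 44*w²)
N = √48403 (N = √(-337 + 48740) = √48403 ≈ 220.01)
1/(N + U(58)) = 1/(√48403 + (-3 + 44*58²)) = 1/(√48403 + (-3 + 44*3364)) = 1/(√48403 + (-3 + 148016)) = 1/(√48403 + 148013) = 1/(148013 + √48403)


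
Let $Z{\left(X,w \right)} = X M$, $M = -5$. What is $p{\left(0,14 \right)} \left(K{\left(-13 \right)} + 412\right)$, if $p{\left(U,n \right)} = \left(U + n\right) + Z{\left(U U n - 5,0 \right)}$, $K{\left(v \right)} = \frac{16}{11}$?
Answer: $\frac{177372}{11} \approx 16125.0$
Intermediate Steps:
$Z{\left(X,w \right)} = - 5 X$ ($Z{\left(X,w \right)} = X \left(-5\right) = - 5 X$)
$K{\left(v \right)} = \frac{16}{11}$ ($K{\left(v \right)} = 16 \cdot \frac{1}{11} = \frac{16}{11}$)
$p{\left(U,n \right)} = 25 + U + n - 5 n U^{2}$ ($p{\left(U,n \right)} = \left(U + n\right) - 5 \left(U U n - 5\right) = \left(U + n\right) - 5 \left(U^{2} n - 5\right) = \left(U + n\right) - 5 \left(n U^{2} - 5\right) = \left(U + n\right) - 5 \left(-5 + n U^{2}\right) = \left(U + n\right) - \left(-25 + 5 n U^{2}\right) = 25 + U + n - 5 n U^{2}$)
$p{\left(0,14 \right)} \left(K{\left(-13 \right)} + 412\right) = \left(25 + 0 + 14 - 70 \cdot 0^{2}\right) \left(\frac{16}{11} + 412\right) = \left(25 + 0 + 14 - 70 \cdot 0\right) \frac{4548}{11} = \left(25 + 0 + 14 + 0\right) \frac{4548}{11} = 39 \cdot \frac{4548}{11} = \frac{177372}{11}$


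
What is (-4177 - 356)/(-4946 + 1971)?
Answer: 4533/2975 ≈ 1.5237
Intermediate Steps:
(-4177 - 356)/(-4946 + 1971) = -4533/(-2975) = -4533*(-1/2975) = 4533/2975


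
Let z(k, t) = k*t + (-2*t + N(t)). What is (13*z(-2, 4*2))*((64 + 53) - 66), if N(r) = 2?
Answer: -19890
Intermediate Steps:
z(k, t) = 2 - 2*t + k*t (z(k, t) = k*t + (-2*t + 2) = k*t + (2 - 2*t) = 2 - 2*t + k*t)
(13*z(-2, 4*2))*((64 + 53) - 66) = (13*(2 - 8*2 - 8*2))*((64 + 53) - 66) = (13*(2 - 2*8 - 2*8))*(117 - 66) = (13*(2 - 16 - 16))*51 = (13*(-30))*51 = -390*51 = -19890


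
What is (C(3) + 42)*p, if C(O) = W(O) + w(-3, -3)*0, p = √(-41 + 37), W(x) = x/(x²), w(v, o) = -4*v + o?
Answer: 254*I/3 ≈ 84.667*I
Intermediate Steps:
w(v, o) = o - 4*v
W(x) = 1/x (W(x) = x/x² = 1/x)
p = 2*I (p = √(-4) = 2*I ≈ 2.0*I)
C(O) = 1/O (C(O) = 1/O + (-3 - 4*(-3))*0 = 1/O + (-3 + 12)*0 = 1/O + 9*0 = 1/O + 0 = 1/O)
(C(3) + 42)*p = (1/3 + 42)*(2*I) = (⅓ + 42)*(2*I) = 127*(2*I)/3 = 254*I/3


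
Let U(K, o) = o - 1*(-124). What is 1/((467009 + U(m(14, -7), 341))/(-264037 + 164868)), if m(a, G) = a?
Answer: -14167/66782 ≈ -0.21214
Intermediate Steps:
U(K, o) = 124 + o (U(K, o) = o + 124 = 124 + o)
1/((467009 + U(m(14, -7), 341))/(-264037 + 164868)) = 1/((467009 + (124 + 341))/(-264037 + 164868)) = 1/((467009 + 465)/(-99169)) = 1/(467474*(-1/99169)) = 1/(-66782/14167) = -14167/66782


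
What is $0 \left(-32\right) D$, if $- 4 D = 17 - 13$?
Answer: $0$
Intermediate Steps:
$D = -1$ ($D = - \frac{17 - 13}{4} = \left(- \frac{1}{4}\right) 4 = -1$)
$0 \left(-32\right) D = 0 \left(-32\right) \left(-1\right) = 0 \left(-1\right) = 0$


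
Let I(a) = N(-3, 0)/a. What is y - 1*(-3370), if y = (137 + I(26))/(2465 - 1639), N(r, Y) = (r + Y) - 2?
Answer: 72377677/21476 ≈ 3370.2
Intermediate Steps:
N(r, Y) = -2 + Y + r (N(r, Y) = (Y + r) - 2 = -2 + Y + r)
I(a) = -5/a (I(a) = (-2 + 0 - 3)/a = -5/a)
y = 3557/21476 (y = (137 - 5/26)/(2465 - 1639) = (137 - 5*1/26)/826 = (137 - 5/26)*(1/826) = (3557/26)*(1/826) = 3557/21476 ≈ 0.16563)
y - 1*(-3370) = 3557/21476 - 1*(-3370) = 3557/21476 + 3370 = 72377677/21476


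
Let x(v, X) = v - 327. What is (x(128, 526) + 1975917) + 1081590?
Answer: 3057308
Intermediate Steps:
x(v, X) = -327 + v
(x(128, 526) + 1975917) + 1081590 = ((-327 + 128) + 1975917) + 1081590 = (-199 + 1975917) + 1081590 = 1975718 + 1081590 = 3057308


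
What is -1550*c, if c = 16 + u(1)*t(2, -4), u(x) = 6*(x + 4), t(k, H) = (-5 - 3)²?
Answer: -3000800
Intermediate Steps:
t(k, H) = 64 (t(k, H) = (-8)² = 64)
u(x) = 24 + 6*x (u(x) = 6*(4 + x) = 24 + 6*x)
c = 1936 (c = 16 + (24 + 6*1)*64 = 16 + (24 + 6)*64 = 16 + 30*64 = 16 + 1920 = 1936)
-1550*c = -1550*1936 = -3000800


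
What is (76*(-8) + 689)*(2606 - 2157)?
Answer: 36369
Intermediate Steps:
(76*(-8) + 689)*(2606 - 2157) = (-608 + 689)*449 = 81*449 = 36369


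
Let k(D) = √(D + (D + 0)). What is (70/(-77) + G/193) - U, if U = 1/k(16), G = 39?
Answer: -1501/2123 - √2/8 ≈ -0.88379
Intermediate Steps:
k(D) = √2*√D (k(D) = √(D + D) = √(2*D) = √2*√D)
U = √2/8 (U = 1/(√2*√16) = 1/(√2*4) = 1/(4*√2) = √2/8 ≈ 0.17678)
(70/(-77) + G/193) - U = (70/(-77) + 39/193) - √2/8 = (70*(-1/77) + 39*(1/193)) - √2/8 = (-10/11 + 39/193) - √2/8 = -1501/2123 - √2/8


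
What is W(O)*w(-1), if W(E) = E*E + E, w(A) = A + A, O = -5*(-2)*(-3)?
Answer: -1740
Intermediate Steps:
O = -30 (O = 10*(-3) = -30)
w(A) = 2*A
W(E) = E + E² (W(E) = E² + E = E + E²)
W(O)*w(-1) = (-30*(1 - 30))*(2*(-1)) = -30*(-29)*(-2) = 870*(-2) = -1740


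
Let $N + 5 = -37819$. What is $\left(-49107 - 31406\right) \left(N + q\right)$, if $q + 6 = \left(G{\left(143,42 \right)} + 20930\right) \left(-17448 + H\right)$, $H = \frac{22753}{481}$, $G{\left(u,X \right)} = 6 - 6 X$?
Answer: $\frac{13939843286419610}{481} \approx 2.8981 \cdot 10^{13}$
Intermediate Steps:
$H = \frac{22753}{481}$ ($H = 22753 \cdot \frac{1}{481} = \frac{22753}{481} \approx 47.304$)
$N = -37824$ ($N = -5 - 37819 = -37824$)
$q = - \frac{173119601626}{481}$ ($q = -6 + \left(\left(6 - 252\right) + 20930\right) \left(-17448 + \frac{22753}{481}\right) = -6 + \left(\left(6 - 252\right) + 20930\right) \left(- \frac{8369735}{481}\right) = -6 + \left(-246 + 20930\right) \left(- \frac{8369735}{481}\right) = -6 + 20684 \left(- \frac{8369735}{481}\right) = -6 - \frac{173119598740}{481} = - \frac{173119601626}{481} \approx -3.5992 \cdot 10^{8}$)
$\left(-49107 - 31406\right) \left(N + q\right) = \left(-49107 - 31406\right) \left(-37824 - \frac{173119601626}{481}\right) = \left(-80513\right) \left(- \frac{173137794970}{481}\right) = \frac{13939843286419610}{481}$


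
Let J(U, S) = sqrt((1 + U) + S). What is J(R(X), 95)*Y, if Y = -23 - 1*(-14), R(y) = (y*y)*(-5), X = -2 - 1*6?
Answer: -36*I*sqrt(14) ≈ -134.7*I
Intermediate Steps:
X = -8 (X = -2 - 6 = -8)
R(y) = -5*y**2 (R(y) = y**2*(-5) = -5*y**2)
J(U, S) = sqrt(1 + S + U)
Y = -9 (Y = -23 + 14 = -9)
J(R(X), 95)*Y = sqrt(1 + 95 - 5*(-8)**2)*(-9) = sqrt(1 + 95 - 5*64)*(-9) = sqrt(1 + 95 - 320)*(-9) = sqrt(-224)*(-9) = (4*I*sqrt(14))*(-9) = -36*I*sqrt(14)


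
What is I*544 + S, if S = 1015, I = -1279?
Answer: -694761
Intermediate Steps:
I*544 + S = -1279*544 + 1015 = -695776 + 1015 = -694761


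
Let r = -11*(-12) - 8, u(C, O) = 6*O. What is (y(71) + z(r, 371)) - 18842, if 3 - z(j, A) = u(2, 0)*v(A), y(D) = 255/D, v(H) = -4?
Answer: -1337314/71 ≈ -18835.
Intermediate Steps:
r = 124 (r = 132 - 8 = 124)
z(j, A) = 3 (z(j, A) = 3 - 6*0*(-4) = 3 - 0*(-4) = 3 - 1*0 = 3 + 0 = 3)
(y(71) + z(r, 371)) - 18842 = (255/71 + 3) - 18842 = 468/71 - 18842 = -1337314/71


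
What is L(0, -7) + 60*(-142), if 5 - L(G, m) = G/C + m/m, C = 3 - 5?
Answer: -8516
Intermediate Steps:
C = -2
L(G, m) = 4 + G/2 (L(G, m) = 5 - (G/(-2) + m/m) = 5 - (G*(-½) + 1) = 5 - (-G/2 + 1) = 5 - (1 - G/2) = 5 + (-1 + G/2) = 4 + G/2)
L(0, -7) + 60*(-142) = (4 + (½)*0) + 60*(-142) = (4 + 0) - 8520 = 4 - 8520 = -8516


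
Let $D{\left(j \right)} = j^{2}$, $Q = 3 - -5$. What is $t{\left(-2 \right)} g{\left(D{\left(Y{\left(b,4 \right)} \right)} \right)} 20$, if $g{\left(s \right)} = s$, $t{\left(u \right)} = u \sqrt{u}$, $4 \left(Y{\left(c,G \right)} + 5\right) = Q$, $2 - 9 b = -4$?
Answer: $- 360 i \sqrt{2} \approx - 509.12 i$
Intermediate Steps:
$b = \frac{2}{3}$ ($b = \frac{2}{9} - - \frac{4}{9} = \frac{2}{9} + \frac{4}{9} = \frac{2}{3} \approx 0.66667$)
$Q = 8$ ($Q = 3 + 5 = 8$)
$Y{\left(c,G \right)} = -3$ ($Y{\left(c,G \right)} = -5 + \frac{1}{4} \cdot 8 = -5 + 2 = -3$)
$t{\left(u \right)} = u^{\frac{3}{2}}$
$t{\left(-2 \right)} g{\left(D{\left(Y{\left(b,4 \right)} \right)} \right)} 20 = \left(-2\right)^{\frac{3}{2}} \left(-3\right)^{2} \cdot 20 = - 2 i \sqrt{2} \cdot 9 \cdot 20 = - 2 i \sqrt{2} \cdot 180 = - 360 i \sqrt{2}$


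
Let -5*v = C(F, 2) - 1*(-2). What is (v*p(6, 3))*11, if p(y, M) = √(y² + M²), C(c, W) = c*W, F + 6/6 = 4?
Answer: -264*√5/5 ≈ -118.06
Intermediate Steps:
F = 3 (F = -1 + 4 = 3)
C(c, W) = W*c
p(y, M) = √(M² + y²)
v = -8/5 (v = -(2*3 - 1*(-2))/5 = -(6 + 2)/5 = -⅕*8 = -8/5 ≈ -1.6000)
(v*p(6, 3))*11 = -8*√(3² + 6²)/5*11 = -8*√(9 + 36)/5*11 = -24*√5/5*11 = -264*√5/5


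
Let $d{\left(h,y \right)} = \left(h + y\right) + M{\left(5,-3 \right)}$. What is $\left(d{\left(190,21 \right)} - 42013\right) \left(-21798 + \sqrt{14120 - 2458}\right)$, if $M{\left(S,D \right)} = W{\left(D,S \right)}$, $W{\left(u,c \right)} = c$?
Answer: $911091006 - 292579 \sqrt{238} \approx 9.0658 \cdot 10^{8}$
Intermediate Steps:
$M{\left(S,D \right)} = S$
$d{\left(h,y \right)} = 5 + h + y$ ($d{\left(h,y \right)} = \left(h + y\right) + 5 = 5 + h + y$)
$\left(d{\left(190,21 \right)} - 42013\right) \left(-21798 + \sqrt{14120 - 2458}\right) = \left(\left(5 + 190 + 21\right) - 42013\right) \left(-21798 + \sqrt{14120 - 2458}\right) = \left(216 - 42013\right) \left(-21798 + \sqrt{11662}\right) = - 41797 \left(-21798 + 7 \sqrt{238}\right) = 911091006 - 292579 \sqrt{238}$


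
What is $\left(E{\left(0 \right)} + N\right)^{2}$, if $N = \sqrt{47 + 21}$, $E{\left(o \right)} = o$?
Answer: $68$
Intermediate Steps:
$N = 2 \sqrt{17}$ ($N = \sqrt{68} = 2 \sqrt{17} \approx 8.2462$)
$\left(E{\left(0 \right)} + N\right)^{2} = \left(0 + 2 \sqrt{17}\right)^{2} = \left(2 \sqrt{17}\right)^{2} = 68$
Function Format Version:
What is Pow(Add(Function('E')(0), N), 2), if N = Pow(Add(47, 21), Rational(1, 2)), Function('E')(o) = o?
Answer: 68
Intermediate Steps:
N = Mul(2, Pow(17, Rational(1, 2))) (N = Pow(68, Rational(1, 2)) = Mul(2, Pow(17, Rational(1, 2))) ≈ 8.2462)
Pow(Add(Function('E')(0), N), 2) = Pow(Add(0, Mul(2, Pow(17, Rational(1, 2)))), 2) = Pow(Mul(2, Pow(17, Rational(1, 2))), 2) = 68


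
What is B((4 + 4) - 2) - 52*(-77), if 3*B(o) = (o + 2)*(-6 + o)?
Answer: 4004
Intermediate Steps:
B(o) = (-6 + o)*(2 + o)/3 (B(o) = ((o + 2)*(-6 + o))/3 = ((2 + o)*(-6 + o))/3 = ((-6 + o)*(2 + o))/3 = (-6 + o)*(2 + o)/3)
B((4 + 4) - 2) - 52*(-77) = (-4 - 4*((4 + 4) - 2)/3 + ((4 + 4) - 2)²/3) - 52*(-77) = (-4 - 4*(8 - 2)/3 + (8 - 2)²/3) + 4004 = (-4 - 4/3*6 + (⅓)*6²) + 4004 = (-4 - 8 + (⅓)*36) + 4004 = (-4 - 8 + 12) + 4004 = 0 + 4004 = 4004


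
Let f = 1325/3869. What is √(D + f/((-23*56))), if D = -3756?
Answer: I*√8301241896514/47012 ≈ 61.286*I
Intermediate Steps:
f = 25/73 (f = 1325*(1/3869) = 25/73 ≈ 0.34247)
√(D + f/((-23*56))) = √(-3756 + 25/(73*((-23*56)))) = √(-3756 + (25/73)/(-1288)) = √(-3756 + (25/73)*(-1/1288)) = √(-3756 - 25/94024) = √(-353154169/94024) = I*√8301241896514/47012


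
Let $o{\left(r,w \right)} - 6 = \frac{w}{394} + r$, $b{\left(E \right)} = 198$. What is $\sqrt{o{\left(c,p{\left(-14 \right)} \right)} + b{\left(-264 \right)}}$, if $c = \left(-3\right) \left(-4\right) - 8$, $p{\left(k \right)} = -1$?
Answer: $\frac{\sqrt{32288694}}{394} \approx 14.422$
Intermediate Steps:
$c = 4$ ($c = 12 - 8 = 4$)
$o{\left(r,w \right)} = 6 + r + \frac{w}{394}$ ($o{\left(r,w \right)} = 6 + \left(\frac{w}{394} + r\right) = 6 + \left(r + \frac{w}{394}\right) = 6 + r + \frac{w}{394}$)
$\sqrt{o{\left(c,p{\left(-14 \right)} \right)} + b{\left(-264 \right)}} = \sqrt{\left(6 + 4 + \frac{1}{394} \left(-1\right)\right) + 198} = \sqrt{\left(6 + 4 - \frac{1}{394}\right) + 198} = \sqrt{\frac{3939}{394} + 198} = \sqrt{\frac{81951}{394}} = \frac{\sqrt{32288694}}{394}$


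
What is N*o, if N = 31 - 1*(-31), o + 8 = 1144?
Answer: 70432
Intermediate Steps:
o = 1136 (o = -8 + 1144 = 1136)
N = 62 (N = 31 + 31 = 62)
N*o = 62*1136 = 70432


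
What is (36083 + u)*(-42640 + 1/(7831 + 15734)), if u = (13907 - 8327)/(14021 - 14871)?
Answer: -3081251753898703/2003025 ≈ -1.5383e+9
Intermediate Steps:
u = -558/85 (u = 5580/(-850) = 5580*(-1/850) = -558/85 ≈ -6.5647)
(36083 + u)*(-42640 + 1/(7831 + 15734)) = (36083 - 558/85)*(-42640 + 1/(7831 + 15734)) = 3066497*(-42640 + 1/23565)/85 = (3066497/85)*(-1004811599/23565) = -3081251753898703/2003025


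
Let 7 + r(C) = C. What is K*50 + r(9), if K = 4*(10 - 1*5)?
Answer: 1002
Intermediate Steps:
r(C) = -7 + C
K = 20 (K = 4*(10 - 5) = 4*5 = 20)
K*50 + r(9) = 20*50 + (-7 + 9) = 1000 + 2 = 1002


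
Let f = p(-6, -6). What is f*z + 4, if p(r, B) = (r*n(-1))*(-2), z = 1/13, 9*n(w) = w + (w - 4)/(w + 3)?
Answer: 142/39 ≈ 3.6410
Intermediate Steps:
n(w) = w/9 + (-4 + w)/(9*(3 + w)) (n(w) = (w + (w - 4)/(w + 3))/9 = (w + (-4 + w)/(3 + w))/9 = w/9 + (-4 + w)/(9*(3 + w)))
z = 1/13 ≈ 0.076923
p(r, B) = 7*r/9 (p(r, B) = (r*((-4 + (-1)² + 4*(-1))/(9*(3 - 1))))*(-2) = (r*((⅑)*(-4 + 1 - 4)/2))*(-2) = (r*((⅑)*(½)*(-7)))*(-2) = (r*(-7/18))*(-2) = -7*r/18*(-2) = 7*r/9)
f = -14/3 (f = (7/9)*(-6) = -14/3 ≈ -4.6667)
f*z + 4 = -14/3*1/13 + 4 = -14/39 + 4 = 142/39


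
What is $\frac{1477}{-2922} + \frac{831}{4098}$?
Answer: $- \frac{302047}{997863} \approx -0.30269$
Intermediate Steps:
$\frac{1477}{-2922} + \frac{831}{4098} = 1477 \left(- \frac{1}{2922}\right) + 831 \cdot \frac{1}{4098} = - \frac{1477}{2922} + \frac{277}{1366} = - \frac{302047}{997863}$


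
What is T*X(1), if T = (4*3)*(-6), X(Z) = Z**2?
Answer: -72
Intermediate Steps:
T = -72 (T = 12*(-6) = -72)
T*X(1) = -72*1**2 = -72*1 = -72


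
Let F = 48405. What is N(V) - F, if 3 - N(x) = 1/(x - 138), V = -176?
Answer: -15198227/314 ≈ -48402.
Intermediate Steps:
N(x) = 3 - 1/(-138 + x) (N(x) = 3 - 1/(x - 138) = 3 - 1/(-138 + x))
N(V) - F = (-415 + 3*(-176))/(-138 - 176) - 1*48405 = (-415 - 528)/(-314) - 48405 = -1/314*(-943) - 48405 = 943/314 - 48405 = -15198227/314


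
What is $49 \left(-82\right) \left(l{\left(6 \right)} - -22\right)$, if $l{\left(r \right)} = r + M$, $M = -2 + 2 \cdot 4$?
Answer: $-136612$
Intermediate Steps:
$M = 6$ ($M = -2 + 8 = 6$)
$l{\left(r \right)} = 6 + r$ ($l{\left(r \right)} = r + 6 = 6 + r$)
$49 \left(-82\right) \left(l{\left(6 \right)} - -22\right) = 49 \left(-82\right) \left(\left(6 + 6\right) - -22\right) = - 4018 \left(12 + 22\right) = \left(-4018\right) 34 = -136612$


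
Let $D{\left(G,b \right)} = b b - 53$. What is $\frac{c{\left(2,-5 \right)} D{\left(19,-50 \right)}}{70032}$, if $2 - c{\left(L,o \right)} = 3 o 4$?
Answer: $\frac{75857}{35016} \approx 2.1664$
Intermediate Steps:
$c{\left(L,o \right)} = 2 - 12 o$ ($c{\left(L,o \right)} = 2 - 3 o 4 = 2 - 12 o$)
$D{\left(G,b \right)} = -53 + b^{2}$ ($D{\left(G,b \right)} = b^{2} - 53 = -53 + b^{2}$)
$\frac{c{\left(2,-5 \right)} D{\left(19,-50 \right)}}{70032} = \frac{\left(2 - -60\right) \left(-53 + \left(-50\right)^{2}\right)}{70032} = \left(2 + 60\right) \left(-53 + 2500\right) \frac{1}{70032} = 62 \cdot 2447 \cdot \frac{1}{70032} = 151714 \cdot \frac{1}{70032} = \frac{75857}{35016}$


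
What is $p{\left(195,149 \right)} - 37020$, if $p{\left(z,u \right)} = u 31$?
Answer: $-32401$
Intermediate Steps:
$p{\left(z,u \right)} = 31 u$
$p{\left(195,149 \right)} - 37020 = 31 \cdot 149 - 37020 = 4619 - 37020 = -32401$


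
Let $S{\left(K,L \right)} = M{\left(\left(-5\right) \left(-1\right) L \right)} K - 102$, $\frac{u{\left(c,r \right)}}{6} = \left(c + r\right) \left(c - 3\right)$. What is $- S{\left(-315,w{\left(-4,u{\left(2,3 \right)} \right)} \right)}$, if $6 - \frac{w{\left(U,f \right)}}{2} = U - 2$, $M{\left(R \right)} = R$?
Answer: $37902$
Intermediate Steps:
$u{\left(c,r \right)} = 6 \left(-3 + c\right) \left(c + r\right)$ ($u{\left(c,r \right)} = 6 \left(c + r\right) \left(c - 3\right) = 6 \left(c + r\right) \left(-3 + c\right) = 6 \left(-3 + c\right) \left(c + r\right)$)
$w{\left(U,f \right)} = 16 - 2 U$ ($w{\left(U,f \right)} = 12 - 2 \left(U - 2\right) = 12 - 2 \left(-2 + U\right) = 12 - \left(-4 + 2 U\right) = 16 - 2 U$)
$S{\left(K,L \right)} = -102 + 5 K L$ ($S{\left(K,L \right)} = \left(-5\right) \left(-1\right) L K - 102 = 5 L K - 102 = 5 K L - 102 = -102 + 5 K L$)
$- S{\left(-315,w{\left(-4,u{\left(2,3 \right)} \right)} \right)} = - (-102 + 5 \left(-315\right) \left(16 - -8\right)) = - (-102 + 5 \left(-315\right) \left(16 + 8\right)) = - (-102 + 5 \left(-315\right) 24) = - (-102 - 37800) = \left(-1\right) \left(-37902\right) = 37902$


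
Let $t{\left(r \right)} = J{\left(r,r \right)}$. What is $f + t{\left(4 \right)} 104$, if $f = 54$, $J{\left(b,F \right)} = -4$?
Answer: $-362$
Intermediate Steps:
$t{\left(r \right)} = -4$
$f + t{\left(4 \right)} 104 = 54 - 416 = -362$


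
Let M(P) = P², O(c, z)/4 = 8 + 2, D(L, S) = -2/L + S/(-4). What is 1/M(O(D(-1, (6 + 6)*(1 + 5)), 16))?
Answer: 1/1600 ≈ 0.00062500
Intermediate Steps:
D(L, S) = -2/L - S/4 (D(L, S) = -2/L + S*(-¼) = -2/L - S/4)
O(c, z) = 40 (O(c, z) = 4*(8 + 2) = 4*10 = 40)
1/M(O(D(-1, (6 + 6)*(1 + 5)), 16)) = 1/(40²) = 1/1600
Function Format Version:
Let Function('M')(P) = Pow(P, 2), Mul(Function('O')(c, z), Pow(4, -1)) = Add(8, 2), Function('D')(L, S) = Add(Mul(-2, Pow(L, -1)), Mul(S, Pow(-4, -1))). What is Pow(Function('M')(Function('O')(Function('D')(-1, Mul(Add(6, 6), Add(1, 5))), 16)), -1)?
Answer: Rational(1, 1600) ≈ 0.00062500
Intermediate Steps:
Function('D')(L, S) = Add(Mul(-2, Pow(L, -1)), Mul(Rational(-1, 4), S)) (Function('D')(L, S) = Add(Mul(-2, Pow(L, -1)), Mul(S, Rational(-1, 4))) = Add(Mul(-2, Pow(L, -1)), Mul(Rational(-1, 4), S)))
Function('O')(c, z) = 40 (Function('O')(c, z) = Mul(4, Add(8, 2)) = Mul(4, 10) = 40)
Pow(Function('M')(Function('O')(Function('D')(-1, Mul(Add(6, 6), Add(1, 5))), 16)), -1) = Pow(Pow(40, 2), -1) = Pow(1600, -1) = Rational(1, 1600)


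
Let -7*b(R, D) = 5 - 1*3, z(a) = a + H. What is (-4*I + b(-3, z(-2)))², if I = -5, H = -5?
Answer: 19044/49 ≈ 388.65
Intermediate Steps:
z(a) = -5 + a (z(a) = a - 5 = -5 + a)
b(R, D) = -2/7 (b(R, D) = -(5 - 1*3)/7 = -(5 - 3)/7 = -⅐*2 = -2/7)
(-4*I + b(-3, z(-2)))² = (-4*(-5) - 2/7)² = (20 - 2/7)² = (138/7)² = 19044/49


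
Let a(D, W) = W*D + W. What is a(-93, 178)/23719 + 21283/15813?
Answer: 245857789/375068547 ≈ 0.65550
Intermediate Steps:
a(D, W) = W + D*W (a(D, W) = D*W + W = W + D*W)
a(-93, 178)/23719 + 21283/15813 = (178*(1 - 93))/23719 + 21283/15813 = (178*(-92))*(1/23719) + 21283*(1/15813) = -16376*1/23719 + 21283/15813 = -16376/23719 + 21283/15813 = 245857789/375068547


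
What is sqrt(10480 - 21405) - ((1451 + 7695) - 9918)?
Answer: 772 + 5*I*sqrt(437) ≈ 772.0 + 104.52*I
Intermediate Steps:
sqrt(10480 - 21405) - ((1451 + 7695) - 9918) = sqrt(-10925) - (9146 - 9918) = 5*I*sqrt(437) - 1*(-772) = 5*I*sqrt(437) + 772 = 772 + 5*I*sqrt(437)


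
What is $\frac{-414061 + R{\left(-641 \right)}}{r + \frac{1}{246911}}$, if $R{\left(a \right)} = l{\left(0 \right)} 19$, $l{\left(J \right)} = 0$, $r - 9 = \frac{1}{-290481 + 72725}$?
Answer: $- \frac{64905391713932}{1410778823} \approx -46007.0$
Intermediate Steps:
$r = \frac{1959803}{217756}$ ($r = 9 + \frac{1}{-290481 + 72725} = 9 + \frac{1}{-217756} = 9 - \frac{1}{217756} = \frac{1959803}{217756} \approx 9.0$)
$R{\left(a \right)} = 0$ ($R{\left(a \right)} = 0 \cdot 19 = 0$)
$\frac{-414061 + R{\left(-641 \right)}}{r + \frac{1}{246911}} = \frac{-414061 + 0}{\frac{1959803}{217756} + \frac{1}{246911}} = - \frac{414061}{\frac{1959803}{217756} + \frac{1}{246911}} = - \frac{414061}{\frac{1410778823}{156753212}} = \left(-414061\right) \frac{156753212}{1410778823} = - \frac{64905391713932}{1410778823}$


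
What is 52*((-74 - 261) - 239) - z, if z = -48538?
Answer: 18690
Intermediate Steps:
52*((-74 - 261) - 239) - z = 52*((-74 - 261) - 239) - 1*(-48538) = 52*(-335 - 239) + 48538 = 52*(-574) + 48538 = -29848 + 48538 = 18690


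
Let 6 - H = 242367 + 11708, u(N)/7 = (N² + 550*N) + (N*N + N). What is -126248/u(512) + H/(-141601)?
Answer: 177036481019/99913665600 ≈ 1.7719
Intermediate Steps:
u(N) = 14*N² + 3857*N (u(N) = 7*((N² + 550*N) + (N*N + N)) = 7*((N² + 550*N) + (N² + N)) = 7*((N² + 550*N) + (N + N²)) = 7*(2*N² + 551*N) = 14*N² + 3857*N)
H = -254069 (H = 6 - (242367 + 11708) = 6 - 1*254075 = 6 - 254075 = -254069)
-126248/u(512) + H/(-141601) = -126248*1/(3584*(551 + 2*512)) - 254069/(-141601) = -126248*1/(3584*(551 + 1024)) - 254069*(-1/141601) = -126248/(7*512*1575) + 254069/141601 = -126248/5644800 + 254069/141601 = -126248*1/5644800 + 254069/141601 = -15781/705600 + 254069/141601 = 177036481019/99913665600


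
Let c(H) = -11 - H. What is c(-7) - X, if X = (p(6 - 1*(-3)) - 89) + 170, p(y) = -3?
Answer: -82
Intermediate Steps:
X = 78 (X = (-3 - 89) + 170 = -92 + 170 = 78)
c(-7) - X = (-11 - 1*(-7)) - 1*78 = (-11 + 7) - 78 = -4 - 78 = -82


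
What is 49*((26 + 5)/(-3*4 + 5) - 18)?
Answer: -1099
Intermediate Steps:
49*((26 + 5)/(-3*4 + 5) - 18) = 49*(31/(-12 + 5) - 18) = 49*(31/(-7) - 18) = 49*(31*(-1/7) - 18) = 49*(-31/7 - 18) = 49*(-157/7) = -1099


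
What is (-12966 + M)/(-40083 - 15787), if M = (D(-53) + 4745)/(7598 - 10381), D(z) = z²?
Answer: 18045966/77743105 ≈ 0.23212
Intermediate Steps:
M = -7554/2783 (M = ((-53)² + 4745)/(7598 - 10381) = (2809 + 4745)/(-2783) = 7554*(-1/2783) = -7554/2783 ≈ -2.7143)
(-12966 + M)/(-40083 - 15787) = (-12966 - 7554/2783)/(-40083 - 15787) = -36091932/2783/(-55870) = -36091932/2783*(-1/55870) = 18045966/77743105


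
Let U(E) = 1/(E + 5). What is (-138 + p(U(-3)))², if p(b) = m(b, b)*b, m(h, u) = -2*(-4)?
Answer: 17956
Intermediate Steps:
m(h, u) = 8
U(E) = 1/(5 + E)
p(b) = 8*b
(-138 + p(U(-3)))² = (-138 + 8/(5 - 3))² = (-138 + 8/2)² = (-138 + 8*(½))² = (-138 + 4)² = (-134)² = 17956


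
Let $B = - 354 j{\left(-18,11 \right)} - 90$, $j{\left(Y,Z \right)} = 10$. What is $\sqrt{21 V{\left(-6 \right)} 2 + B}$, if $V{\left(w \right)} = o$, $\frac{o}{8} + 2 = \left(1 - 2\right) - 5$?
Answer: $9 i \sqrt{78} \approx 79.486 i$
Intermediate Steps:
$o = -64$ ($o = -16 + 8 \left(\left(1 - 2\right) - 5\right) = -16 + 8 \left(-1 - 5\right) = -16 + 8 \left(-6\right) = -16 - 48 = -64$)
$V{\left(w \right)} = -64$
$B = -3630$ ($B = \left(-354\right) 10 - 90 = -3540 - 90 = -3630$)
$\sqrt{21 V{\left(-6 \right)} 2 + B} = \sqrt{21 \left(-64\right) 2 - 3630} = \sqrt{\left(-1344\right) 2 - 3630} = \sqrt{-2688 - 3630} = \sqrt{-6318} = 9 i \sqrt{78}$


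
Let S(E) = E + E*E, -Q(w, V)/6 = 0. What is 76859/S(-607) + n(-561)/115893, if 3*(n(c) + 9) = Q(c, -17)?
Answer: 989345501/4736701434 ≈ 0.20887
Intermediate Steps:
Q(w, V) = 0 (Q(w, V) = -6*0 = 0)
n(c) = -9 (n(c) = -9 + (⅓)*0 = -9 + 0 = -9)
S(E) = E + E²
76859/S(-607) + n(-561)/115893 = 76859/((-607*(1 - 607))) - 9/115893 = 76859/((-607*(-606))) - 9*1/115893 = 76859/367842 - 1/12877 = 989345501/4736701434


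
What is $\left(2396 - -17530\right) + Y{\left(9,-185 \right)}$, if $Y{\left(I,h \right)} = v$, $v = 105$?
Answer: $20031$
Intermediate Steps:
$Y{\left(I,h \right)} = 105$
$\left(2396 - -17530\right) + Y{\left(9,-185 \right)} = \left(2396 - -17530\right) + 105 = \left(2396 + 17530\right) + 105 = 19926 + 105 = 20031$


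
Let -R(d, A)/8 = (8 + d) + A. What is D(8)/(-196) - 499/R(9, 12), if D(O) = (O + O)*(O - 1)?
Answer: 2565/1624 ≈ 1.5794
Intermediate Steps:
D(O) = 2*O*(-1 + O) (D(O) = (2*O)*(-1 + O) = 2*O*(-1 + O))
R(d, A) = -64 - 8*A - 8*d (R(d, A) = -8*((8 + d) + A) = -8*(8 + A + d) = -64 - 8*A - 8*d)
D(8)/(-196) - 499/R(9, 12) = (2*8*(-1 + 8))/(-196) - 499/(-64 - 8*12 - 8*9) = (2*8*7)*(-1/196) - 499/(-64 - 96 - 72) = 112*(-1/196) - 499/(-232) = -4/7 - 499*(-1/232) = -4/7 + 499/232 = 2565/1624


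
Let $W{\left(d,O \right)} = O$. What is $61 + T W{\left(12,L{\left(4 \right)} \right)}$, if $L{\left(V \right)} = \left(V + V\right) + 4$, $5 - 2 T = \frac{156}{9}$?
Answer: $-13$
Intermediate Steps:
$T = - \frac{37}{6}$ ($T = \frac{5}{2} - \frac{156 \cdot \frac{1}{9}}{2} = \frac{5}{2} - \frac{26}{3} = - \frac{37}{6} \approx -6.1667$)
$L{\left(V \right)} = 4 + 2 V$ ($L{\left(V \right)} = 2 V + 4 = 4 + 2 V$)
$61 + T W{\left(12,L{\left(4 \right)} \right)} = 61 - \frac{37 \left(4 + 2 \cdot 4\right)}{6} = 61 - \frac{37 \left(4 + 8\right)}{6} = 61 - 74 = -13$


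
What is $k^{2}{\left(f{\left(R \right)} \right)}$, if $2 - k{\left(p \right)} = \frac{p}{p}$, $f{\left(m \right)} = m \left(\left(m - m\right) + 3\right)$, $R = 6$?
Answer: $1$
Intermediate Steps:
$f{\left(m \right)} = 3 m$ ($f{\left(m \right)} = m \left(0 + 3\right) = m 3 = 3 m$)
$k{\left(p \right)} = 1$ ($k{\left(p \right)} = 2 - \frac{p}{p} = 2 - 1 = 1$)
$k^{2}{\left(f{\left(R \right)} \right)} = 1^{2} = 1$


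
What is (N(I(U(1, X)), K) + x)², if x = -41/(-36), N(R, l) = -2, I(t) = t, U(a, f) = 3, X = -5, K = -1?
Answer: 961/1296 ≈ 0.74151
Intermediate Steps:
x = 41/36 (x = -41*(-1/36) = 41/36 ≈ 1.1389)
(N(I(U(1, X)), K) + x)² = (-2 + 41/36)² = (-31/36)² = 961/1296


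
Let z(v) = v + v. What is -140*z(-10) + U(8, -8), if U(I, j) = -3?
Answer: 2797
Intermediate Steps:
z(v) = 2*v
-140*z(-10) + U(8, -8) = -280*(-10) - 3 = -140*(-20) - 3 = 2800 - 3 = 2797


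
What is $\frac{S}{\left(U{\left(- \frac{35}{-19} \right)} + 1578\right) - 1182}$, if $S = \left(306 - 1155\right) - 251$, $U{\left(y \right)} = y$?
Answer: $- \frac{20900}{7559} \approx -2.7649$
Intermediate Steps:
$S = -1100$ ($S = -849 - 251 = -1100$)
$\frac{S}{\left(U{\left(- \frac{35}{-19} \right)} + 1578\right) - 1182} = - \frac{1100}{\left(- \frac{35}{-19} + 1578\right) - 1182} = - \frac{1100}{\left(\left(-35\right) \left(- \frac{1}{19}\right) + 1578\right) - 1182} = - \frac{1100}{\left(\frac{35}{19} + 1578\right) - 1182} = - \frac{1100}{\frac{30017}{19} - 1182} = - \frac{1100}{\frac{7559}{19}} = \left(-1100\right) \frac{19}{7559} = - \frac{20900}{7559}$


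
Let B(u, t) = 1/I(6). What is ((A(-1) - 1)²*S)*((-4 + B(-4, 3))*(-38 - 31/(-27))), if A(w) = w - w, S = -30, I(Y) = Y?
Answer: -114425/27 ≈ -4238.0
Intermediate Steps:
B(u, t) = ⅙ (B(u, t) = 1/6 = ⅙)
A(w) = 0
((A(-1) - 1)²*S)*((-4 + B(-4, 3))*(-38 - 31/(-27))) = ((0 - 1)²*(-30))*((-4 + ⅙)*(-38 - 31/(-27))) = ((-1)²*(-30))*(-23*(-38 - 31*(-1/27))/6) = (1*(-30))*(-23*(-38 + 31/27)/6) = -(-115)*(-995)/27 = -30*22885/162 = -114425/27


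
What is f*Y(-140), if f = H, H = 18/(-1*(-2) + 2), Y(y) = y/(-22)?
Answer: 315/11 ≈ 28.636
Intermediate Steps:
Y(y) = -y/22 (Y(y) = y*(-1/22) = -y/22)
H = 9/2 (H = 18/(2 + 2) = 18/4 = 18*(1/4) = 9/2 ≈ 4.5000)
f = 9/2 ≈ 4.5000
f*Y(-140) = 9*(-1/22*(-140))/2 = (9/2)*(70/11) = 315/11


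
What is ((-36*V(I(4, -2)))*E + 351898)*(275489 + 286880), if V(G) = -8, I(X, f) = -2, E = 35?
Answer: 203565205882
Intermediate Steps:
((-36*V(I(4, -2)))*E + 351898)*(275489 + 286880) = (-36*(-8)*35 + 351898)*(275489 + 286880) = (288*35 + 351898)*562369 = (10080 + 351898)*562369 = 361978*562369 = 203565205882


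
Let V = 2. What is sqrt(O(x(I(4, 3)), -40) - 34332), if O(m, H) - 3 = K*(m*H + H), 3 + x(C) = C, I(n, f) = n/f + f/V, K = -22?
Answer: I*sqrt(302361)/3 ≈ 183.29*I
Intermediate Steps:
I(n, f) = f/2 + n/f (I(n, f) = n/f + f/2 = f/2 + n/f)
x(C) = -3 + C
O(m, H) = 3 - 22*H - 22*H*m (O(m, H) = 3 - 22*(m*H + H) = 3 - 22*(H*m + H) = 3 - 22*(H + H*m) = 3 + (-22*H - 22*H*m) = 3 - 22*H - 22*H*m)
sqrt(O(x(I(4, 3)), -40) - 34332) = sqrt((3 - 22*(-40) - 22*(-40)*(-3 + ((1/2)*3 + 4/3))) - 34332) = sqrt((3 + 880 - 22*(-40)*(-3 + (3/2 + 4*(1/3)))) - 34332) = sqrt((3 + 880 - 22*(-40)*(-3 + (3/2 + 4/3))) - 34332) = sqrt((3 + 880 - 22*(-40)*(-3 + 17/6)) - 34332) = sqrt((3 + 880 - 22*(-40)*(-1/6)) - 34332) = sqrt((3 + 880 - 440/3) - 34332) = sqrt(2209/3 - 34332) = sqrt(-100787/3) = I*sqrt(302361)/3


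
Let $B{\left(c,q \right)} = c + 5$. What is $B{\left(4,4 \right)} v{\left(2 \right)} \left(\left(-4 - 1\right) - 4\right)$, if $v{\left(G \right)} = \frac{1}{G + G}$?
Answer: $- \frac{81}{4} \approx -20.25$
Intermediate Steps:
$B{\left(c,q \right)} = 5 + c$
$v{\left(G \right)} = \frac{1}{2 G}$
$B{\left(4,4 \right)} v{\left(2 \right)} \left(\left(-4 - 1\right) - 4\right) = \left(5 + 4\right) \frac{1}{2 \cdot 2} \left(\left(-4 - 1\right) - 4\right) = 9 \cdot \frac{1}{2} \cdot \frac{1}{2} \left(-5 - 4\right) = 9 \cdot \frac{1}{4} \left(-9\right) = \frac{9}{4} \left(-9\right) = - \frac{81}{4}$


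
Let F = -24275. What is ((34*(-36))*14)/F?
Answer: 17136/24275 ≈ 0.70591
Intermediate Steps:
((34*(-36))*14)/F = ((34*(-36))*14)/(-24275) = -1224*14*(-1/24275) = -17136*(-1/24275) = 17136/24275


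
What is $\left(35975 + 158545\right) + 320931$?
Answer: $515451$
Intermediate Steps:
$\left(35975 + 158545\right) + 320931 = 194520 + 320931 = 515451$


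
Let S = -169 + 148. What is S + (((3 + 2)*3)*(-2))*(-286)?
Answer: 8559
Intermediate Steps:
S = -21
S + (((3 + 2)*3)*(-2))*(-286) = -21 + (((3 + 2)*3)*(-2))*(-286) = -21 + ((5*3)*(-2))*(-286) = -21 + (15*(-2))*(-286) = -21 - 30*(-286) = -21 + 8580 = 8559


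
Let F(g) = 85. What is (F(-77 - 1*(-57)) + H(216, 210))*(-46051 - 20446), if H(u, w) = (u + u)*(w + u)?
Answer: -12243228149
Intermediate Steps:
H(u, w) = 2*u*(u + w) (H(u, w) = (2*u)*(u + w) = 2*u*(u + w))
(F(-77 - 1*(-57)) + H(216, 210))*(-46051 - 20446) = (85 + 2*216*(216 + 210))*(-46051 - 20446) = (85 + 2*216*426)*(-66497) = (85 + 184032)*(-66497) = 184117*(-66497) = -12243228149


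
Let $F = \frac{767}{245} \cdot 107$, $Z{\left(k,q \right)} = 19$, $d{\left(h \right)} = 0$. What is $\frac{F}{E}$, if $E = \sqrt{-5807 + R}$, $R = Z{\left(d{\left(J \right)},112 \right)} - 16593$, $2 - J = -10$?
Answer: $- \frac{82069 i \sqrt{22381}}{5483345} \approx - 2.2391 i$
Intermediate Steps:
$J = 12$ ($J = 2 - -10 = 2 + 10 = 12$)
$R = -16574$ ($R = 19 - 16593 = -16574$)
$F = \frac{82069}{245}$ ($F = 767 \cdot \frac{1}{245} \cdot 107 = \frac{767}{245} \cdot 107 = \frac{82069}{245} \approx 334.98$)
$E = i \sqrt{22381}$ ($E = \sqrt{-5807 - 16574} = \sqrt{-22381} = i \sqrt{22381} \approx 149.6 i$)
$\frac{F}{E} = \frac{82069}{245 i \sqrt{22381}} = \frac{82069 \left(- \frac{i \sqrt{22381}}{22381}\right)}{245} = - \frac{82069 i \sqrt{22381}}{5483345}$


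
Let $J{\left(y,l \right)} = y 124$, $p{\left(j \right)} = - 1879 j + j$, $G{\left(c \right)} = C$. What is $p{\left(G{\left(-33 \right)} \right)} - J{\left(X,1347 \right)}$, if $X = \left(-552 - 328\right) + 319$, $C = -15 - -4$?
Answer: $90222$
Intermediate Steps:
$C = -11$ ($C = -15 + 4 = -11$)
$G{\left(c \right)} = -11$
$p{\left(j \right)} = - 1878 j$
$X = -561$ ($X = -880 + 319 = -561$)
$J{\left(y,l \right)} = 124 y$
$p{\left(G{\left(-33 \right)} \right)} - J{\left(X,1347 \right)} = \left(-1878\right) \left(-11\right) - 124 \left(-561\right) = 20658 - -69564 = 20658 + 69564 = 90222$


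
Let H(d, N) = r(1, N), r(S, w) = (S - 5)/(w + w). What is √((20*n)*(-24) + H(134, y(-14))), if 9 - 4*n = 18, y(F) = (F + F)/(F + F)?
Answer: 7*√22 ≈ 32.833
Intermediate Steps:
r(S, w) = (-5 + S)/(2*w) (r(S, w) = (-5 + S)/((2*w)) = (-5 + S)*(1/(2*w)) = (-5 + S)/(2*w))
y(F) = 1 (y(F) = (2*F)/((2*F)) = (2*F)*(1/(2*F)) = 1)
n = -9/4 (n = 9/4 - ¼*18 = 9/4 - 9/2 = -9/4 ≈ -2.2500)
H(d, N) = -2/N (H(d, N) = (-5 + 1)/(2*N) = (½)*(-4)/N = -2/N)
√((20*n)*(-24) + H(134, y(-14))) = √((20*(-9/4))*(-24) - 2/1) = √(-45*(-24) - 2*1) = √(1080 - 2) = √1078 = 7*√22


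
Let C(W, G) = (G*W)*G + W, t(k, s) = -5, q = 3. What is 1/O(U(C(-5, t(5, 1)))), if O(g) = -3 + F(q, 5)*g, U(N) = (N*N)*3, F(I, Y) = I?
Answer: 1/152097 ≈ 6.5748e-6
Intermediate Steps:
C(W, G) = W + W*G² (C(W, G) = W*G² + W = W + W*G²)
U(N) = 3*N² (U(N) = N²*3 = 3*N²)
O(g) = -3 + 3*g
1/O(U(C(-5, t(5, 1)))) = 1/(-3 + 3*(3*(-5*(1 + (-5)²))²)) = 1/(-3 + 3*(3*(-5*(1 + 25))²)) = 1/(-3 + 3*(3*(-5*26)²)) = 1/(-3 + 3*(3*(-130)²)) = 1/(-3 + 3*(3*16900)) = 1/(-3 + 3*50700) = 1/(-3 + 152100) = 1/152097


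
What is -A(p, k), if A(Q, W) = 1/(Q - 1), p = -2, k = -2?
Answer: ⅓ ≈ 0.33333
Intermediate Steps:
A(Q, W) = 1/(-1 + Q)
-A(p, k) = -1/(-1 - 2) = -1/(-3) = -1*(-⅓) = ⅓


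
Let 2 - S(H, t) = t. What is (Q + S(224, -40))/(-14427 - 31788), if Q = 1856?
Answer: -146/3555 ≈ -0.041069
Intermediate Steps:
S(H, t) = 2 - t
(Q + S(224, -40))/(-14427 - 31788) = (1856 + (2 - 1*(-40)))/(-14427 - 31788) = (1856 + (2 + 40))/(-46215) = (1856 + 42)*(-1/46215) = 1898*(-1/46215) = -146/3555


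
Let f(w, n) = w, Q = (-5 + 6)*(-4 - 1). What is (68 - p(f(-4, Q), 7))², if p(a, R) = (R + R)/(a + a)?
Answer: 77841/16 ≈ 4865.1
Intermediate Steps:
Q = -5 (Q = 1*(-5) = -5)
p(a, R) = R/a (p(a, R) = (2*R)/((2*a)) = (2*R)*(1/(2*a)) = R/a)
(68 - p(f(-4, Q), 7))² = (68 - 7/(-4))² = (68 - 7*(-1)/4)² = (68 - 1*(-7/4))² = (68 + 7/4)² = (279/4)² = 77841/16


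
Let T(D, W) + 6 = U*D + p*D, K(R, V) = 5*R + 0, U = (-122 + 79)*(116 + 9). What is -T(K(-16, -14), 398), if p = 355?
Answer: -401594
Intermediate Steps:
U = -5375 (U = -43*125 = -5375)
K(R, V) = 5*R
T(D, W) = -6 - 5020*D (T(D, W) = -6 + (-5375*D + 355*D) = -6 - 5020*D)
-T(K(-16, -14), 398) = -(-6 - 25100*(-16)) = -(-6 - 5020*(-80)) = -(-6 + 401600) = -1*401594 = -401594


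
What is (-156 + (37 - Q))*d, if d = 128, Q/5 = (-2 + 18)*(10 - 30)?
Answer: 189568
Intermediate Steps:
Q = -1600 (Q = 5*((-2 + 18)*(10 - 30)) = 5*(16*(-20)) = 5*(-320) = -1600)
(-156 + (37 - Q))*d = (-156 + (37 - 1*(-1600)))*128 = (-156 + (37 + 1600))*128 = (-156 + 1637)*128 = 1481*128 = 189568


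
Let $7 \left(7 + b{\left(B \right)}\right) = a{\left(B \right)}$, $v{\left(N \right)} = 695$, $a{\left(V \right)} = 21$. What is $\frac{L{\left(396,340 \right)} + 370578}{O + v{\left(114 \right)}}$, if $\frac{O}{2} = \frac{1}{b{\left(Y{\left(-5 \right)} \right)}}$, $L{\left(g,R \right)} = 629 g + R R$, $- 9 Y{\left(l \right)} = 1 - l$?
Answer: $\frac{1470524}{1389} \approx 1058.7$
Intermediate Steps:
$Y{\left(l \right)} = - \frac{1}{9} + \frac{l}{9}$ ($Y{\left(l \right)} = - \frac{1 - l}{9} = - \frac{1}{9} + \frac{l}{9}$)
$L{\left(g,R \right)} = R^{2} + 629 g$ ($L{\left(g,R \right)} = 629 g + R^{2} = R^{2} + 629 g$)
$b{\left(B \right)} = -4$ ($b{\left(B \right)} = -7 + \frac{1}{7} \cdot 21 = -7 + 3 = -4$)
$O = - \frac{1}{2}$ ($O = \frac{2}{-4} = 2 \left(- \frac{1}{4}\right) = - \frac{1}{2} \approx -0.5$)
$\frac{L{\left(396,340 \right)} + 370578}{O + v{\left(114 \right)}} = \frac{\left(340^{2} + 629 \cdot 396\right) + 370578}{- \frac{1}{2} + 695} = \frac{\left(115600 + 249084\right) + 370578}{\frac{1389}{2}} = \left(364684 + 370578\right) \frac{2}{1389} = 735262 \cdot \frac{2}{1389} = \frac{1470524}{1389}$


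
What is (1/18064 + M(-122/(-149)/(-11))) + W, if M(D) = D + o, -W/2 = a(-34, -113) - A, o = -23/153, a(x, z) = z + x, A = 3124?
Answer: 29633294095231/4529855088 ≈ 6541.8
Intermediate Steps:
a(x, z) = x + z
o = -23/153 (o = -23*1/153 = -23/153 ≈ -0.15033)
W = 6542 (W = -2*((-34 - 113) - 1*3124) = -2*(-147 - 3124) = -2*(-3271) = 6542)
M(D) = -23/153 + D (M(D) = D - 23/153 = -23/153 + D)
(1/18064 + M(-122/(-149)/(-11))) + W = (1/18064 + (-23/153 - 122/(-149)/(-11))) + 6542 = (1/18064 + (-23/153 - 122*(-1/149)*(-1/11))) + 6542 = (1/18064 + (-23/153 + (122/149)*(-1/11))) + 6542 = (1/18064 + (-23/153 - 122/1639)) + 6542 = (1/18064 - 56363/250767) + 6542 = -1017890465/4529855088 + 6542 = 29633294095231/4529855088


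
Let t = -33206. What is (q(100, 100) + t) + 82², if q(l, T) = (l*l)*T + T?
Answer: 973618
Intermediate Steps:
q(l, T) = T + T*l² (q(l, T) = l²*T + T = T*l² + T = T + T*l²)
(q(100, 100) + t) + 82² = (100*(1 + 100²) - 33206) + 82² = (100*(1 + 10000) - 33206) + 6724 = (100*10001 - 33206) + 6724 = (1000100 - 33206) + 6724 = 966894 + 6724 = 973618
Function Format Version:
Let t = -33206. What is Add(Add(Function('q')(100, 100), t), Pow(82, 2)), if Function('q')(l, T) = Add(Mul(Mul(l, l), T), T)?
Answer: 973618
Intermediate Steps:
Function('q')(l, T) = Add(T, Mul(T, Pow(l, 2))) (Function('q')(l, T) = Add(Mul(Pow(l, 2), T), T) = Add(Mul(T, Pow(l, 2)), T) = Add(T, Mul(T, Pow(l, 2))))
Add(Add(Function('q')(100, 100), t), Pow(82, 2)) = Add(Add(Mul(100, Add(1, Pow(100, 2))), -33206), Pow(82, 2)) = Add(Add(Mul(100, Add(1, 10000)), -33206), 6724) = Add(Add(Mul(100, 10001), -33206), 6724) = Add(Add(1000100, -33206), 6724) = Add(966894, 6724) = 973618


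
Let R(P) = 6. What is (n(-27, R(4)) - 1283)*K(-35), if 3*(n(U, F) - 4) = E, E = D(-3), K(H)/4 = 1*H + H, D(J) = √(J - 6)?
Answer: 358120 - 280*I ≈ 3.5812e+5 - 280.0*I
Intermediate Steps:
D(J) = √(-6 + J)
K(H) = 8*H (K(H) = 4*(1*H + H) = 4*(H + H) = 4*(2*H) = 8*H)
E = 3*I (E = √(-6 - 3) = √(-9) = 3*I ≈ 3.0*I)
n(U, F) = 4 + I (n(U, F) = 4 + (3*I)/3 = 4 + I)
(n(-27, R(4)) - 1283)*K(-35) = ((4 + I) - 1283)*(8*(-35)) = (-1279 + I)*(-280) = 358120 - 280*I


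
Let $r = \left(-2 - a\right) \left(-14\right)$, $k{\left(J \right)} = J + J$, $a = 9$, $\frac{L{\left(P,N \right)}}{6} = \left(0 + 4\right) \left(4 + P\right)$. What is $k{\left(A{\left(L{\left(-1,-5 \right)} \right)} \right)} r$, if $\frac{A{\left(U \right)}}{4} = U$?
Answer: $88704$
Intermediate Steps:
$L{\left(P,N \right)} = 96 + 24 P$ ($L{\left(P,N \right)} = 6 \left(0 + 4\right) \left(4 + P\right) = 6 \cdot 4 \left(4 + P\right) = 6 \left(16 + 4 P\right) = 96 + 24 P$)
$A{\left(U \right)} = 4 U$
$k{\left(J \right)} = 2 J$
$r = 154$ ($r = \left(-2 - 9\right) \left(-14\right) = \left(-11\right) \left(-14\right) = 154$)
$k{\left(A{\left(L{\left(-1,-5 \right)} \right)} \right)} r = 2 \cdot 4 \left(96 + 24 \left(-1\right)\right) 154 = 2 \cdot 4 \left(96 - 24\right) 154 = 2 \cdot 4 \cdot 72 \cdot 154 = 2 \cdot 288 \cdot 154 = 576 \cdot 154 = 88704$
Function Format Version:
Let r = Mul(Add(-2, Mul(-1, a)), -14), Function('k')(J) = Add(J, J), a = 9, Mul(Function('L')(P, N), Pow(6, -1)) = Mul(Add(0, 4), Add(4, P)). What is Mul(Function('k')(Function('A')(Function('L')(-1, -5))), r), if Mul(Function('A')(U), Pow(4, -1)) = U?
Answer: 88704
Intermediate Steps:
Function('L')(P, N) = Add(96, Mul(24, P)) (Function('L')(P, N) = Mul(6, Mul(Add(0, 4), Add(4, P))) = Mul(6, Mul(4, Add(4, P))) = Mul(6, Add(16, Mul(4, P))) = Add(96, Mul(24, P)))
Function('A')(U) = Mul(4, U)
Function('k')(J) = Mul(2, J)
r = 154 (r = Mul(Add(-2, Mul(-1, 9)), -14) = Mul(Add(-2, -9), -14) = Mul(-11, -14) = 154)
Mul(Function('k')(Function('A')(Function('L')(-1, -5))), r) = Mul(Mul(2, Mul(4, Add(96, Mul(24, -1)))), 154) = Mul(Mul(2, Mul(4, Add(96, -24))), 154) = Mul(Mul(2, Mul(4, 72)), 154) = Mul(Mul(2, 288), 154) = Mul(576, 154) = 88704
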